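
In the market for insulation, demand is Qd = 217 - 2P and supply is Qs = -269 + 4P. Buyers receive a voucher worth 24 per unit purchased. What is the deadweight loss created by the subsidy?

Pre-subsidy: 217 - 2P = -269 + 4P gives P* = 81, Q* = 55.
With the rebate, buyers effectively pay Pb = Ps − 24, where Ps is the price sellers receive.
Demand in terms of Ps becomes Qd = 217 − 2(Ps − 24) = 265 - 2Ps. Setting this equal to supply: 265 - 2Ps = -269 + 4Ps, so Ps = 89.
Buyers pay Pb = 89 − 24 = 65; Q' = -269 + 4·89 = 87.
The subsidy expands output by 87 − 55 = 32 past the efficient level; on those units the gap between marginal cost and willingness to pay runs from 0 up to 24.
DWL = ½ × 24 × 32 = 384.

Deadweight loss = 384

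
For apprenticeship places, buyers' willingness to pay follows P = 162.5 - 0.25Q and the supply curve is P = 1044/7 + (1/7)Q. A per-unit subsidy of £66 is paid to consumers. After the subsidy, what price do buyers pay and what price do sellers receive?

Pre-subsidy: 162.5 - 0.25Q = 1044/7 + (1/7)Q gives Q* = 34 and P* = 154.
With the rebate, buyers effectively pay Pb = Ps − 66, where Ps is the price sellers receive.
On the curves, Pb = 162.5 - 0.25Q and Ps = 1044/7 + (1/7)Q; the wedge Ps − Pb = 66 gives 1044/7 + (1/7)Q − (162.5 - 0.25Q) = 66, so Q' = 202.
Then Pb = 162.5 − 0.25·202 = 112 and Ps = 1044/7 + (1/7)·202 = 178.

Buyers pay £112; sellers receive £178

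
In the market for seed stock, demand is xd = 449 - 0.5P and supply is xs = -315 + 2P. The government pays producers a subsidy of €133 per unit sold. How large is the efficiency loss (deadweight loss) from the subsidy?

Deadweight loss = €3537.8

Pre-subsidy: 449 - 0.5P = -315 + 2P gives P* = 305.6, x* = 296.2.
With the subsidy, sellers receive Ps = Pb + 133 for each unit, where Pb is the price buyers pay.
Supply in terms of Pb becomes xs = -315 + 2(Pb + 133) = -49 + 2Pb. Setting this equal to demand: 449 - 0.5Pb = -49 + 2Pb, so Pb = 199.2.
Sellers receive Ps = 199.2 + 133 = 332.2; x' = 449 − 0.5·199.2 = 349.4.
The subsidy expands output by 349.4 − 296.2 = 53.2 past the efficient level; on those units the gap between marginal cost and willingness to pay runs from 0 up to 133.
DWL = ½ × 133 × 53.2 = 3537.8.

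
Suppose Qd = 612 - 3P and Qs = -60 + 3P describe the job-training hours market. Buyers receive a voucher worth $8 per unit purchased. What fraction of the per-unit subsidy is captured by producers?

Producer share = 0.5

Pre-subsidy: 612 - 3P = -60 + 3P gives P* = 112, Q* = 276.
With the rebate, buyers effectively pay Pb = Ps − 8, where Ps is the price sellers receive.
Demand in terms of Ps becomes Qd = 612 − 3(Ps − 8) = 636 - 3Ps. Setting this equal to supply: 636 - 3Ps = -60 + 3Ps, so Ps = 116.
Buyers pay Pb = 116 − 8 = 108; Q' = -60 + 3·116 = 288.
Buyers' price falls by P* − Pb = 112 − 108 = 4; sellers' price rises by Ps − P* = 116 − 112 = 4.
So producers capture 4/8 = 0.5 of each unit of subsidy.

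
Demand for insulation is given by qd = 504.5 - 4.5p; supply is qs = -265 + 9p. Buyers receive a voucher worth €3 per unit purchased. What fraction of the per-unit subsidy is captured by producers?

Pre-subsidy: 504.5 - 4.5p = -265 + 9p gives p* = 57, q* = 248.
With the rebate, buyers effectively pay pb = ps − 3, where ps is the price sellers receive.
Demand in terms of ps becomes qd = 504.5 − 4.5(ps − 3) = 518 - 4.5ps. Setting this equal to supply: 518 - 4.5ps = -265 + 9ps, so ps = 58.
Buyers pay pb = 58 − 3 = 55; q' = -265 + 9·58 = 257.
Buyers' price falls by p* − pb = 57 − 55 = 2; sellers' price rises by ps − p* = 58 − 57 = 1.
So producers capture 1/3 = 1/3 of each unit of subsidy.

Producer share = 1/3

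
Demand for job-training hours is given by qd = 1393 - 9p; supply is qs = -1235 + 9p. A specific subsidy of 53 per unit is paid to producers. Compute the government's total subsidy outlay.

Government cost = 16827.5

Pre-subsidy: 1393 - 9p = -1235 + 9p gives p* = 146, q* = 79.
With the subsidy, sellers receive ps = pb + 53 for each unit, where pb is the price buyers pay.
Supply in terms of pb becomes qs = -1235 + 9(pb + 53) = -758 + 9pb. Setting this equal to demand: 1393 - 9pb = -758 + 9pb, so pb = 119.5.
Sellers receive ps = 119.5 + 53 = 172.5; q' = 1393 − 9·119.5 = 317.5.
Government outlay = subsidy × quantity = 53 × 317.5 = 16827.5.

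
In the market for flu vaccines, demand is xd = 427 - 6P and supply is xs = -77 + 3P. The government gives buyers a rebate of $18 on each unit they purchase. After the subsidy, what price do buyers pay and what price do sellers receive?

Buyers pay $50; sellers receive $68

Pre-subsidy: 427 - 6P = -77 + 3P gives P* = 56, x* = 91.
With the rebate, buyers effectively pay Pb = Ps − 18, where Ps is the price sellers receive.
Demand in terms of Ps becomes xd = 427 − 6(Ps − 18) = 535 - 6Ps. Setting this equal to supply: 535 - 6Ps = -77 + 3Ps, so Ps = 68.
Buyers pay Pb = 68 − 18 = 50; x' = -77 + 3·68 = 127.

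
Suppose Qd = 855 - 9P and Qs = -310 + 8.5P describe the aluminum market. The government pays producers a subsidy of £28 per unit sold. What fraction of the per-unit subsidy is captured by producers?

Producer share = 18/35

Pre-subsidy: 855 - 9P = -310 + 8.5P gives P* = 466/7, Q* = 1791/7.
With the subsidy, sellers receive Ps = Pb + 28 for each unit, where Pb is the price buyers pay.
Supply in terms of Pb becomes Qs = -310 + 8.5(Pb + 28) = -72 + 8.5Pb. Setting this equal to demand: 855 - 9Pb = -72 + 8.5Pb, so Pb = 1854/35.
Sellers receive Ps = 1854/35 + 28 = 2834/35; Q' = 855 − 9·(1854/35) = 13239/35.
Buyers' price falls by P* − Pb = 466/7 − 1854/35 = 13.6; sellers' price rises by Ps − P* = 2834/35 − 466/7 = 14.4.
So producers capture 14.4/28 = 18/35 of each unit of subsidy.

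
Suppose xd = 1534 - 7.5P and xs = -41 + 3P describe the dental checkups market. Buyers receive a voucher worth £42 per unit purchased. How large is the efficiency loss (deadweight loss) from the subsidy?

Pre-subsidy: 1534 - 7.5P = -41 + 3P gives P* = 150, x* = 409.
With the rebate, buyers effectively pay Pb = Ps − 42, where Ps is the price sellers receive.
Demand in terms of Ps becomes xd = 1534 − 7.5(Ps − 42) = 1849 - 7.5Ps. Setting this equal to supply: 1849 - 7.5Ps = -41 + 3Ps, so Ps = 180.
Buyers pay Pb = 180 − 42 = 138; x' = -41 + 3·180 = 499.
The subsidy expands output by 499 − 409 = 90 past the efficient level; on those units the gap between marginal cost and willingness to pay runs from 0 up to 42.
DWL = ½ × 42 × 90 = 1890.

Deadweight loss = £1890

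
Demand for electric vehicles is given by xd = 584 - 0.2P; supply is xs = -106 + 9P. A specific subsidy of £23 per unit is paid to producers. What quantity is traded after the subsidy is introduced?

Pre-subsidy: 584 - 0.2P = -106 + 9P gives P* = 75, x* = 569.
With the subsidy, sellers receive Ps = Pb + 23 for each unit, where Pb is the price buyers pay.
Supply in terms of Pb becomes xs = -106 + 9(Pb + 23) = 101 + 9Pb. Setting this equal to demand: 584 - 0.2Pb = 101 + 9Pb, so Pb = 52.5.
Sellers receive Ps = 52.5 + 23 = 75.5; x' = 584 − 0.2·52.5 = 573.5.

x' = 573.5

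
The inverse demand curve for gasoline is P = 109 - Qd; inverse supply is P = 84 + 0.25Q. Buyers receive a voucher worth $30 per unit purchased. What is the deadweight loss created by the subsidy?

Deadweight loss = $360

Pre-subsidy: 109 - Q = 84 + 0.25Q gives Q* = 20 and P* = 89.
With the rebate, buyers effectively pay Pb = Ps − 30, where Ps is the price sellers receive.
On the curves, Pb = 109 - Q and Ps = 84 + 0.25Q; the wedge Ps − Pb = 30 gives 84 + 0.25Q − (109 - Q) = 30, so Q' = 44.
Then Pb = 109 − 1·44 = 65 and Ps = 84 + 0.25·44 = 95.
The subsidy expands output by 44 − 20 = 24 past the efficient level; on those units the gap between marginal cost and willingness to pay runs from 0 up to 30.
DWL = ½ × 30 × 24 = 360.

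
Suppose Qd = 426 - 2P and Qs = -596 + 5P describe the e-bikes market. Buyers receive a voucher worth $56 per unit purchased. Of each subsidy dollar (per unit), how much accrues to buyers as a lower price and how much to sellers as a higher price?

Pre-subsidy: 426 - 2P = -596 + 5P gives P* = 146, Q* = 134.
With the rebate, buyers effectively pay Pb = Ps − 56, where Ps is the price sellers receive.
Demand in terms of Ps becomes Qd = 426 − 2(Ps − 56) = 538 - 2Ps. Setting this equal to supply: 538 - 2Ps = -596 + 5Ps, so Ps = 162.
Buyers pay Pb = 162 − 56 = 106; Q' = -596 + 5·162 = 214.
Buyers' price falls by P* − Pb = 146 − 106 = 40; sellers' price rises by Ps − P* = 162 − 146 = 16.

Buyers gain $40 per unit; sellers gain $16 per unit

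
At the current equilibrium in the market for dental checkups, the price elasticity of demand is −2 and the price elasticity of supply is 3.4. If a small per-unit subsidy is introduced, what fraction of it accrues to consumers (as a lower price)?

Consumer share = 17/27

For a small subsidy around the equilibrium, the benefit split depends on the relative slopes, which at a point are proportional to the elasticities.
Buyer share = εs/(εs + |εd|) = 3.4/(3.4 + 2) = 17/27; seller share = |εd|/(εs + |εd|) = 10/27.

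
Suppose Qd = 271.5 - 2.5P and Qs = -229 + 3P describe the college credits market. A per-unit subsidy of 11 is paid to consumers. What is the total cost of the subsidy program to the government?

Government cost = 649

Pre-subsidy: 271.5 - 2.5P = -229 + 3P gives P* = 91, Q* = 44.
With the rebate, buyers effectively pay Pb = Ps − 11, where Ps is the price sellers receive.
Demand in terms of Ps becomes Qd = 271.5 − 2.5(Ps − 11) = 299 - 2.5Ps. Setting this equal to supply: 299 - 2.5Ps = -229 + 3Ps, so Ps = 96.
Buyers pay Pb = 96 − 11 = 85; Q' = -229 + 3·96 = 59.
Government outlay = subsidy × quantity = 11 × 59 = 649.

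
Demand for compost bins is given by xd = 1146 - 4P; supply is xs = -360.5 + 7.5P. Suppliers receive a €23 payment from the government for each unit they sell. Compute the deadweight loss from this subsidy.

Deadweight loss = €690

Pre-subsidy: 1146 - 4P = -360.5 + 7.5P gives P* = 131, x* = 622.
With the subsidy, sellers receive Ps = Pb + 23 for each unit, where Pb is the price buyers pay.
Supply in terms of Pb becomes xs = -360.5 + 7.5(Pb + 23) = -188 + 7.5Pb. Setting this equal to demand: 1146 - 4Pb = -188 + 7.5Pb, so Pb = 116.
Sellers receive Ps = 116 + 23 = 139; x' = 1146 − 4·116 = 682.
The subsidy expands output by 682 − 622 = 60 past the efficient level; on those units the gap between marginal cost and willingness to pay runs from 0 up to 23.
DWL = ½ × 23 × 60 = 690.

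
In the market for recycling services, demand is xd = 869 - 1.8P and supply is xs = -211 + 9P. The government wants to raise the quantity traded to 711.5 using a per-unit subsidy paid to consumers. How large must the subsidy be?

At x = 711.5, invert demand for the buyer price: Pb = (869 − 711.5)/1.8 = 87.5; invert supply for the seller price: Ps = (711.5 − (-211))/9 = 102.5.
The subsidy must fill the gap: s = Ps − Pb = 102.5 − 87.5 = 15.

Required subsidy s = 15 per unit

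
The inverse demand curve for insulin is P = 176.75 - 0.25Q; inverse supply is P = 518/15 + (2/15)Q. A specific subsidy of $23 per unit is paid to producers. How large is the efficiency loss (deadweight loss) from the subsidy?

Pre-subsidy: 176.75 - 0.25Q = 518/15 + (2/15)Q gives Q* = 371 and P* = 84.
With the subsidy, sellers receive Ps = Pb + 23 for each unit, where Pb is the price buyers pay.
On the curves, Pb = 176.75 - 0.25Q and Ps = 518/15 + (2/15)Q; the wedge Ps − Pb = 23 gives 518/15 + (2/15)Q − (176.75 - 0.25Q) = 23, so Q' = 431.
Then Pb = 176.75 − 0.25·431 = 69 and Ps = 518/15 + (2/15)·431 = 92.
The subsidy expands output by 431 − 371 = 60 past the efficient level; on those units the gap between marginal cost and willingness to pay runs from 0 up to 23.
DWL = ½ × 23 × 60 = 690.

Deadweight loss = $690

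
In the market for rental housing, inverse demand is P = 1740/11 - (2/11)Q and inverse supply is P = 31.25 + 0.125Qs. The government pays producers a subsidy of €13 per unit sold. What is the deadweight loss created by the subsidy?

Deadweight loss = 7436/27

Pre-subsidy: 1740/11 - (2/11)Q = 31.25 + 0.125Q gives Q* = 11170/27 and P* = 2240/27.
With the subsidy, sellers receive Ps = Pb + 13 for each unit, where Pb is the price buyers pay.
On the curves, Pb = 1740/11 - (2/11)Q and Ps = 31.25 + 0.125Q; the wedge Ps − Pb = 13 gives 31.25 + 0.125Q − (1740/11 - (2/11)Q) = 13, so Q' = 12314/27.
Then Pb = 1740/11 − (2/11)·(12314/27) = 2032/27 and Ps = 31.25 + 0.125·(12314/27) = 2383/27.
The subsidy expands output by 12314/27 − 11170/27 = 1144/27 past the efficient level; on those units the gap between marginal cost and willingness to pay runs from 0 up to 13.
DWL = ½ × 13 × 1144/27 = 7436/27.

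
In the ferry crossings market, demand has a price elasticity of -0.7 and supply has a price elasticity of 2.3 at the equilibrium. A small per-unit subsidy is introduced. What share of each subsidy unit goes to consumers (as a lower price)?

For a small subsidy around the equilibrium, the benefit split depends on the relative slopes, which at a point are proportional to the elasticities.
Buyer share = εs/(εs + |εd|) = 2.3/(2.3 + 0.7) = 23/30; seller share = |εd|/(εs + |εd|) = 7/30.

Consumer share = 23/30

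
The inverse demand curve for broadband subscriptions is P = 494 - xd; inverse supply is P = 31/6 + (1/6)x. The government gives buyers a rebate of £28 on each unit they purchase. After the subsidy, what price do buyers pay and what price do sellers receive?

Buyers pay £51; sellers receive £79

Pre-subsidy: 494 - x = 31/6 + (1/6)x gives x* = 419 and P* = 75.
With the rebate, buyers effectively pay Pb = Ps − 28, where Ps is the price sellers receive.
On the curves, Pb = 494 - x and Ps = 31/6 + (1/6)x; the wedge Ps − Pb = 28 gives 31/6 + (1/6)x − (494 - x) = 28, so x' = 443.
Then Pb = 494 − 1·443 = 51 and Ps = 31/6 + (1/6)·443 = 79.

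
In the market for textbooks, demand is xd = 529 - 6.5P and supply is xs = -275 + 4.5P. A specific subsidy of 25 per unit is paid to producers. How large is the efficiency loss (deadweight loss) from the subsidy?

Deadweight loss = 73125/88

Pre-subsidy: 529 - 6.5P = -275 + 4.5P gives P* = 804/11, x* = 593/11.
With the subsidy, sellers receive Ps = Pb + 25 for each unit, where Pb is the price buyers pay.
Supply in terms of Pb becomes xs = -275 + 4.5(Pb + 25) = -162.5 + 4.5Pb. Setting this equal to demand: 529 - 6.5Pb = -162.5 + 4.5Pb, so Pb = 1383/22.
Sellers receive Ps = 1383/22 + 25 = 1933/22; x' = 529 − 6.5·(1383/22) = 5297/44.
The subsidy expands output by 5297/44 − 593/11 = 2925/44 past the efficient level; on those units the gap between marginal cost and willingness to pay runs from 0 up to 25.
DWL = ½ × 25 × 2925/44 = 73125/88.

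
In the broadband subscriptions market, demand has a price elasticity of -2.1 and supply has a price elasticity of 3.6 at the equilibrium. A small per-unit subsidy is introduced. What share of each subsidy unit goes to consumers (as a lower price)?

Consumer share = 12/19

For a small subsidy around the equilibrium, the benefit split depends on the relative slopes, which at a point are proportional to the elasticities.
Buyer share = εs/(εs + |εd|) = 3.6/(3.6 + 2.1) = 12/19; seller share = |εd|/(εs + |εd|) = 7/19.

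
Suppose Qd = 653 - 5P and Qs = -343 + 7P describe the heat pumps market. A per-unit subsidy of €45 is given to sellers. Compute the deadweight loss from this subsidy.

Deadweight loss = €2953.125

Pre-subsidy: 653 - 5P = -343 + 7P gives P* = 83, Q* = 238.
With the subsidy, sellers receive Ps = Pb + 45 for each unit, where Pb is the price buyers pay.
Supply in terms of Pb becomes Qs = -343 + 7(Pb + 45) = -28 + 7Pb. Setting this equal to demand: 653 - 5Pb = -28 + 7Pb, so Pb = 56.75.
Sellers receive Ps = 56.75 + 45 = 101.75; Q' = 653 − 5·56.75 = 369.25.
The subsidy expands output by 369.25 − 238 = 131.25 past the efficient level; on those units the gap between marginal cost and willingness to pay runs from 0 up to 45.
DWL = ½ × 45 × 131.25 = 2953.125.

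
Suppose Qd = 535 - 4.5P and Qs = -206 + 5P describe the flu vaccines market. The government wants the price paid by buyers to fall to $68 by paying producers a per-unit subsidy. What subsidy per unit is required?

At a buyer price of 68, quantity demanded is 535 − 4.5·68 = 229.
Sellers supply 229 only when they receive Ps with -206 + 5·Ps = 229, i.e. Ps = 87.
s = Ps − Pb = 87 − 68 = 19.

Required subsidy s = $19 per unit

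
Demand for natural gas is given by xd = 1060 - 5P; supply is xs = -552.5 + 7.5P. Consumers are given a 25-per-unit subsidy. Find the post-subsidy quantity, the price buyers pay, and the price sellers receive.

x' = 490; buyers pay 114; sellers receive 139

Pre-subsidy: 1060 - 5P = -552.5 + 7.5P gives P* = 129, x* = 415.
With the rebate, buyers effectively pay Pb = Ps − 25, where Ps is the price sellers receive.
Demand in terms of Ps becomes xd = 1060 − 5(Ps − 25) = 1185 - 5Ps. Setting this equal to supply: 1185 - 5Ps = -552.5 + 7.5Ps, so Ps = 139.
Buyers pay Pb = 139 − 25 = 114; x' = -552.5 + 7.5·139 = 490.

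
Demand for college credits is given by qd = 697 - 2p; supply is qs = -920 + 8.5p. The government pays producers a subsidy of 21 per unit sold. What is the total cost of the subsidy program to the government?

Government cost = 8883

Pre-subsidy: 697 - 2p = -920 + 8.5p gives p* = 154, q* = 389.
With the subsidy, sellers receive ps = pb + 21 for each unit, where pb is the price buyers pay.
Supply in terms of pb becomes qs = -920 + 8.5(pb + 21) = -741.5 + 8.5pb. Setting this equal to demand: 697 - 2pb = -741.5 + 8.5pb, so pb = 137.
Sellers receive ps = 137 + 21 = 158; q' = 697 − 2·137 = 423.
Government outlay = subsidy × quantity = 21 × 423 = 8883.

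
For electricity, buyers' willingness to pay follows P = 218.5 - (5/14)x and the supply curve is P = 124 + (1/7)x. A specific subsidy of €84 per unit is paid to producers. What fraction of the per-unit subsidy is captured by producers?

Producer share = 2/7

Pre-subsidy: 218.5 - (5/14)x = 124 + (1/7)x gives x* = 189 and P* = 151.
With the subsidy, sellers receive Ps = Pb + 84 for each unit, where Pb is the price buyers pay.
On the curves, Pb = 218.5 - (5/14)x and Ps = 124 + (1/7)x; the wedge Ps − Pb = 84 gives 124 + (1/7)x − (218.5 - (5/14)x) = 84, so x' = 357.
Then Pb = 218.5 − (5/14)·357 = 91 and Ps = 124 + (1/7)·357 = 175.
Buyers' price falls by P* − Pb = 151 − 91 = 60; sellers' price rises by Ps − P* = 175 − 151 = 24.
So producers capture 24/84 = 2/7 of each unit of subsidy.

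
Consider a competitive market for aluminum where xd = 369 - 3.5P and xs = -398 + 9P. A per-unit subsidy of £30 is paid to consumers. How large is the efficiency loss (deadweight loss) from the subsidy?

Deadweight loss = £1134

Pre-subsidy: 369 - 3.5P = -398 + 9P gives P* = 61.36, x* = 154.24.
With the rebate, buyers effectively pay Pb = Ps − 30, where Ps is the price sellers receive.
Demand in terms of Ps becomes xd = 369 − 3.5(Ps − 30) = 474 - 3.5Ps. Setting this equal to supply: 474 - 3.5Ps = -398 + 9Ps, so Ps = 69.76.
Buyers pay Pb = 69.76 − 30 = 39.76; x' = -398 + 9·69.76 = 229.84.
The subsidy expands output by 229.84 − 154.24 = 75.6 past the efficient level; on those units the gap between marginal cost and willingness to pay runs from 0 up to 30.
DWL = ½ × 30 × 75.6 = 1134.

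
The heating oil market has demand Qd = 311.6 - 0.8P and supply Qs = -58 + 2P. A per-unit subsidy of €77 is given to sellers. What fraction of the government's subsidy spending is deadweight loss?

Pre-subsidy: 311.6 - 0.8P = -58 + 2P gives P* = 132, Q* = 206.
With the subsidy, sellers receive Ps = Pb + 77 for each unit, where Pb is the price buyers pay.
Supply in terms of Pb becomes Qs = -58 + 2(Pb + 77) = 96 + 2Pb. Setting this equal to demand: 311.6 - 0.8Pb = 96 + 2Pb, so Pb = 77.
Sellers receive Ps = 77 + 77 = 154; Q' = 311.6 − 0.8·77 = 250.
ΔCS = ½(206 + 250)(132 − 77) = 12540; ΔPS = ½(206 + 250)(154 − 132) = 5016.
Government spending = 77 × 250 = 19250.
DWL = ½ × 77 × (250 − 206) = 1694; fraction = 1694 / 19250 = 0.088.

DWL / government spending = 0.088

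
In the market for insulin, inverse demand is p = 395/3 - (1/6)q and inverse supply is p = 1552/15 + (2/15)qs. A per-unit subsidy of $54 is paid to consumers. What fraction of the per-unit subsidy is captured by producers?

Producer share = 4/9

Pre-subsidy: 395/3 - (1/6)q = 1552/15 + (2/15)q gives q* = 94 and p* = 116.
With the rebate, buyers effectively pay pb = ps − 54, where ps is the price sellers receive.
On the curves, pb = 395/3 - (1/6)q and ps = 1552/15 + (2/15)q; the wedge ps − pb = 54 gives 1552/15 + (2/15)q − (395/3 - (1/6)q) = 54, so q' = 274.
Then pb = 395/3 − (1/6)·274 = 86 and ps = 1552/15 + (2/15)·274 = 140.
Buyers' price falls by p* − pb = 116 − 86 = 30; sellers' price rises by ps − p* = 140 − 116 = 24.
So producers capture 24/54 = 4/9 of each unit of subsidy.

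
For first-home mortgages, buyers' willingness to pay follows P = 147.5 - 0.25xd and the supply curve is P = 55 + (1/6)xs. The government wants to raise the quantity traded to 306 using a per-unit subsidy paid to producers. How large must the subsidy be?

At x = 306, from the demand curve buyers pay Pb = 147.5 − 0.25·306 = 71; from the supply curve sellers need Ps = 55 + (1/6)·306 = 106.
The subsidy must fill the gap: s = Ps − Pb = 106 − 71 = 35.

Required subsidy s = 35 per unit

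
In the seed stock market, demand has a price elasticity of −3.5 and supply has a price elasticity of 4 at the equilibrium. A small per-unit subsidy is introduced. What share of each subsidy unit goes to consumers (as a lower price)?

Consumer share = 8/15

For a small subsidy around the equilibrium, the benefit split depends on the relative slopes, which at a point are proportional to the elasticities.
Buyer share = εs/(εs + |εd|) = 4/(4 + 3.5) = 8/15; seller share = |εd|/(εs + |εd|) = 7/15.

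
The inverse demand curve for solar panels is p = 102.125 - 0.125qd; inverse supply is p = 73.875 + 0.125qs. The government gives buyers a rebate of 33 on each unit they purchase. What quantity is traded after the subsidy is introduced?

q' = 245

Pre-subsidy: 102.125 - 0.125q = 73.875 + 0.125q gives q* = 113 and p* = 88.
With the rebate, buyers effectively pay pb = ps − 33, where ps is the price sellers receive.
On the curves, pb = 102.125 - 0.125q and ps = 73.875 + 0.125q; the wedge ps − pb = 33 gives 73.875 + 0.125q − (102.125 - 0.125q) = 33, so q' = 245.
Then pb = 102.125 − 0.125·245 = 71.5 and ps = 73.875 + 0.125·245 = 104.5.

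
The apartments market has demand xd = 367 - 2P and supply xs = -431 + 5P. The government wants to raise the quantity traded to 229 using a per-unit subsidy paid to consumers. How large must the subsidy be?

At x = 229, invert demand for the buyer price: Pb = (367 − 229)/2 = 69; invert supply for the seller price: Ps = (229 − (-431))/5 = 132.
The subsidy must fill the gap: s = Ps − Pb = 132 − 69 = 63.

Required subsidy s = 63 per unit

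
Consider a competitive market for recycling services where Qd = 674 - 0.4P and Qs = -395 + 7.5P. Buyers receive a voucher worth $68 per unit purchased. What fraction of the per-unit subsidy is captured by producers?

Pre-subsidy: 674 - 0.4P = -395 + 7.5P gives P* = 10690/79, Q* = 48970/79.
With the rebate, buyers effectively pay Pb = Ps − 68, where Ps is the price sellers receive.
Demand in terms of Ps becomes Qd = 674 − 0.4(Ps − 68) = 701.2 - 0.4Ps. Setting this equal to supply: 701.2 - 0.4Ps = -395 + 7.5Ps, so Ps = 10962/79.
Buyers pay Pb = 10962/79 − 68 = 5590/79; Q' = -395 + 7.5·(10962/79) = 51010/79.
Buyers' price falls by P* − Pb = 10690/79 − 5590/79 = 5100/79; sellers' price rises by Ps − P* = 10962/79 − 10690/79 = 272/79.
So producers capture (272/79)/68 = 4/79 of each unit of subsidy.

Producer share = 4/79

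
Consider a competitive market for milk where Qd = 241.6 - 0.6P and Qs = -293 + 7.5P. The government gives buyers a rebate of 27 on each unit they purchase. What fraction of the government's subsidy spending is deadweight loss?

Pre-subsidy: 241.6 - 0.6P = -293 + 7.5P gives P* = 66, Q* = 202.
With the rebate, buyers effectively pay Pb = Ps − 27, where Ps is the price sellers receive.
Demand in terms of Ps becomes Qd = 241.6 − 0.6(Ps − 27) = 257.8 - 0.6Ps. Setting this equal to supply: 257.8 - 0.6Ps = -293 + 7.5Ps, so Ps = 68.
Buyers pay Pb = 68 − 27 = 41; Q' = -293 + 7.5·68 = 217.
ΔCS = ½(202 + 217)(66 − 41) = 5237.5; ΔPS = ½(202 + 217)(68 − 66) = 419.
Government spending = 27 × 217 = 5859.
DWL = ½ × 27 × (217 − 202) = 202.5; fraction = 202.5 / 5859 = 15/434.

DWL / government spending = 15/434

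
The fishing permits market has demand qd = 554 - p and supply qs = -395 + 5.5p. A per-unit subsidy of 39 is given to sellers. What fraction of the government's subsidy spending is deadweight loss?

Pre-subsidy: 554 - p = -395 + 5.5p gives p* = 146, q* = 408.
With the subsidy, sellers receive ps = pb + 39 for each unit, where pb is the price buyers pay.
Supply in terms of pb becomes qs = -395 + 5.5(pb + 39) = -180.5 + 5.5pb. Setting this equal to demand: 554 - pb = -180.5 + 5.5pb, so pb = 113.
Sellers receive ps = 113 + 39 = 152; q' = 554 − 1·113 = 441.
ΔCS = ½(408 + 441)(146 − 113) = 14008.5; ΔPS = ½(408 + 441)(152 − 146) = 2547.
Government spending = 39 × 441 = 17199.
DWL = ½ × 39 × (441 − 408) = 643.5; fraction = 643.5 / 17199 = 11/294.

DWL / government spending = 11/294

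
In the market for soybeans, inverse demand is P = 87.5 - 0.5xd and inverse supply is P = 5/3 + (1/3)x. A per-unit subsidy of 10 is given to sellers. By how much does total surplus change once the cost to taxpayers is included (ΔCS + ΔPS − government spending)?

Pre-subsidy: 87.5 - 0.5x = 5/3 + (1/3)x gives x* = 103 and P* = 36.
With the subsidy, sellers receive Ps = Pb + 10 for each unit, where Pb is the price buyers pay.
On the curves, Pb = 87.5 - 0.5x and Ps = 5/3 + (1/3)x; the wedge Ps − Pb = 10 gives 5/3 + (1/3)x − (87.5 - 0.5x) = 10, so x' = 115.
Then Pb = 87.5 − 0.5·115 = 30 and Ps = 5/3 + (1/3)·115 = 40.
ΔCS = ½(103 + 115)(36 − 30) = 654; ΔPS = ½(103 + 115)(40 − 36) = 436.
Government spending = 10 × 115 = 1150.
Net change = 654 + 436 − 1150 = -60. The loss equals the DWL triangle ½·10·12.

Net change in total surplus = -60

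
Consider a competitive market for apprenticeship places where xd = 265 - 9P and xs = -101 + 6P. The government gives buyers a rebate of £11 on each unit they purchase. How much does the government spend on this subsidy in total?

Pre-subsidy: 265 - 9P = -101 + 6P gives P* = 24.4, x* = 45.4.
With the rebate, buyers effectively pay Pb = Ps − 11, where Ps is the price sellers receive.
Demand in terms of Ps becomes xd = 265 − 9(Ps − 11) = 364 - 9Ps. Setting this equal to supply: 364 - 9Ps = -101 + 6Ps, so Ps = 31.
Buyers pay Pb = 31 − 11 = 20; x' = -101 + 6·31 = 85.
Government outlay = subsidy × quantity = 11 × 85 = 935.

Government cost = £935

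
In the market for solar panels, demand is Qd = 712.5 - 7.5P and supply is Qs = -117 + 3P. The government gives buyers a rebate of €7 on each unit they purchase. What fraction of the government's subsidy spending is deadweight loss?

Pre-subsidy: 712.5 - 7.5P = -117 + 3P gives P* = 79, Q* = 120.
With the rebate, buyers effectively pay Pb = Ps − 7, where Ps is the price sellers receive.
Demand in terms of Ps becomes Qd = 712.5 − 7.5(Ps − 7) = 765 - 7.5Ps. Setting this equal to supply: 765 - 7.5Ps = -117 + 3Ps, so Ps = 84.
Buyers pay Pb = 84 − 7 = 77; Q' = -117 + 3·84 = 135.
ΔCS = ½(120 + 135)(79 − 77) = 255; ΔPS = ½(120 + 135)(84 − 79) = 637.5.
Government spending = 7 × 135 = 945.
DWL = ½ × 7 × (135 − 120) = 52.5; fraction = 52.5 / 945 = 1/18.

DWL / government spending = 1/18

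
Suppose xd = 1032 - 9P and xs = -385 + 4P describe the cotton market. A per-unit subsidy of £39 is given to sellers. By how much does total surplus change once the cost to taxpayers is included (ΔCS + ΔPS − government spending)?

Net change in total surplus = -£2106

Pre-subsidy: 1032 - 9P = -385 + 4P gives P* = 109, x* = 51.
With the subsidy, sellers receive Ps = Pb + 39 for each unit, where Pb is the price buyers pay.
Supply in terms of Pb becomes xs = -385 + 4(Pb + 39) = -229 + 4Pb. Setting this equal to demand: 1032 - 9Pb = -229 + 4Pb, so Pb = 97.
Sellers receive Ps = 97 + 39 = 136; x' = 1032 − 9·97 = 159.
ΔCS = ½(51 + 159)(109 − 97) = 1260; ΔPS = ½(51 + 159)(136 − 109) = 2835.
Government spending = 39 × 159 = 6201.
Net change = 1260 + 2835 − 6201 = -2106. The loss equals the DWL triangle ½·39·108.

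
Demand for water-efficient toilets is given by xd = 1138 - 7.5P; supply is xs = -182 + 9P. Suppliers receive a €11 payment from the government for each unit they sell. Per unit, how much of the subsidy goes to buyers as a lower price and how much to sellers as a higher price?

Pre-subsidy: 1138 - 7.5P = -182 + 9P gives P* = 80, x* = 538.
With the subsidy, sellers receive Ps = Pb + 11 for each unit, where Pb is the price buyers pay.
Supply in terms of Pb becomes xs = -182 + 9(Pb + 11) = -83 + 9Pb. Setting this equal to demand: 1138 - 7.5Pb = -83 + 9Pb, so Pb = 74.
Sellers receive Ps = 74 + 11 = 85; x' = 1138 − 7.5·74 = 583.
Buyers' price falls by P* − Pb = 80 − 74 = 6; sellers' price rises by Ps − P* = 85 − 80 = 5.

Buyers gain €6 per unit; sellers gain €5 per unit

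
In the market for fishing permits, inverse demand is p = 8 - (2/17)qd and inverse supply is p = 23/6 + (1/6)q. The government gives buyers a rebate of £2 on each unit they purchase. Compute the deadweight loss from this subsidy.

Pre-subsidy: 8 - (2/17)q = 23/6 + (1/6)q gives q* = 425/29 and p* = 182/29.
With the rebate, buyers effectively pay pb = ps − 2, where ps is the price sellers receive.
On the curves, pb = 8 - (2/17)q and ps = 23/6 + (1/6)q; the wedge ps − pb = 2 gives 23/6 + (1/6)q − (8 - (2/17)q) = 2, so q' = 629/29.
Then pb = 8 − (2/17)·(629/29) = 158/29 and ps = 23/6 + (1/6)·(629/29) = 216/29.
The subsidy expands output by 629/29 − 425/29 = 204/29 past the efficient level; on those units the gap between marginal cost and willingness to pay runs from 0 up to 2.
DWL = ½ × 2 × 204/29 = 204/29.

Deadweight loss = 204/29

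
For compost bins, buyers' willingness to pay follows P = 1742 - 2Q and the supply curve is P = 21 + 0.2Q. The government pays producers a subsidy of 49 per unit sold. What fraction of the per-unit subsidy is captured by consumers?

Consumer share = 10/11

Pre-subsidy: 1742 - 2Q = 21 + 0.2Q gives Q* = 8605/11 and P* = 1952/11.
With the subsidy, sellers receive Ps = Pb + 49 for each unit, where Pb is the price buyers pay.
On the curves, Pb = 1742 - 2Q and Ps = 21 + 0.2Q; the wedge Ps − Pb = 49 gives 21 + 0.2Q − (1742 - 2Q) = 49, so Q' = 8850/11.
Then Pb = 1742 − 2·(8850/11) = 1462/11 and Ps = 21 + 0.2·(8850/11) = 2001/11.
Buyers' price falls by P* − Pb = 1952/11 − 1462/11 = 490/11; sellers' price rises by Ps − P* = 2001/11 − 1952/11 = 49/11.
So consumers capture (490/11)/49 = 10/11 of each unit of subsidy.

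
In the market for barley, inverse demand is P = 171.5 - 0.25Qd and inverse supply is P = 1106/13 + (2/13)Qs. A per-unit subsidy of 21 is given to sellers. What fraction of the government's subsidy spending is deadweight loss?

DWL / government spending = 13/133

Pre-subsidy: 171.5 - 0.25Q = 1106/13 + (2/13)Q gives Q* = 214 and P* = 118.
With the subsidy, sellers receive Ps = Pb + 21 for each unit, where Pb is the price buyers pay.
On the curves, Pb = 171.5 - 0.25Q and Ps = 1106/13 + (2/13)Q; the wedge Ps − Pb = 21 gives 1106/13 + (2/13)Q − (171.5 - 0.25Q) = 21, so Q' = 266.
Then Pb = 171.5 − 0.25·266 = 105 and Ps = 1106/13 + (2/13)·266 = 126.
ΔCS = ½(214 + 266)(118 − 105) = 3120; ΔPS = ½(214 + 266)(126 − 118) = 1920.
Government spending = 21 × 266 = 5586.
DWL = ½ × 21 × (266 − 214) = 546; fraction = 546 / 5586 = 13/133.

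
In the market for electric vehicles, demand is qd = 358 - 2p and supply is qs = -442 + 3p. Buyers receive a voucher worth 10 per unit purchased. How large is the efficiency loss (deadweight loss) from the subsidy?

Pre-subsidy: 358 - 2p = -442 + 3p gives p* = 160, q* = 38.
With the rebate, buyers effectively pay pb = ps − 10, where ps is the price sellers receive.
Demand in terms of ps becomes qd = 358 − 2(ps − 10) = 378 - 2ps. Setting this equal to supply: 378 - 2ps = -442 + 3ps, so ps = 164.
Buyers pay pb = 164 − 10 = 154; q' = -442 + 3·164 = 50.
The subsidy expands output by 50 − 38 = 12 past the efficient level; on those units the gap between marginal cost and willingness to pay runs from 0 up to 10.
DWL = ½ × 10 × 12 = 60.

Deadweight loss = 60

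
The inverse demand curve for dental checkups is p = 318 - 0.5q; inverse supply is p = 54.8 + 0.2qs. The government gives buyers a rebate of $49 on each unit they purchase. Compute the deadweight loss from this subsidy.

Deadweight loss = $1715

Pre-subsidy: 318 - 0.5q = 54.8 + 0.2q gives q* = 376 and p* = 130.
With the rebate, buyers effectively pay pb = ps − 49, where ps is the price sellers receive.
On the curves, pb = 318 - 0.5q and ps = 54.8 + 0.2q; the wedge ps − pb = 49 gives 54.8 + 0.2q − (318 - 0.5q) = 49, so q' = 446.
Then pb = 318 − 0.5·446 = 95 and ps = 54.8 + 0.2·446 = 144.
The subsidy expands output by 446 − 376 = 70 past the efficient level; on those units the gap between marginal cost and willingness to pay runs from 0 up to 49.
DWL = ½ × 49 × 70 = 1715.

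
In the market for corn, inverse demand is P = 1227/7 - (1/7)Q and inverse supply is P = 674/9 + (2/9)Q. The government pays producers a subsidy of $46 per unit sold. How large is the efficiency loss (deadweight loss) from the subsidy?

Pre-subsidy: 1227/7 - (1/7)Q = 674/9 + (2/9)Q gives Q* = 275 and P* = 136.
With the subsidy, sellers receive Ps = Pb + 46 for each unit, where Pb is the price buyers pay.
On the curves, Pb = 1227/7 - (1/7)Q and Ps = 674/9 + (2/9)Q; the wedge Ps − Pb = 46 gives 674/9 + (2/9)Q − (1227/7 - (1/7)Q) = 46, so Q' = 401.
Then Pb = 1227/7 − (1/7)·401 = 118 and Ps = 674/9 + (2/9)·401 = 164.
The subsidy expands output by 401 − 275 = 126 past the efficient level; on those units the gap between marginal cost and willingness to pay runs from 0 up to 46.
DWL = ½ × 46 × 126 = 2898.

Deadweight loss = $2898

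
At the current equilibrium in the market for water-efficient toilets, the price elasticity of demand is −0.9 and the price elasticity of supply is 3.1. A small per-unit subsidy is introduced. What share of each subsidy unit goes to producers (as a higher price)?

For a small subsidy around the equilibrium, the benefit split depends on the relative slopes, which at a point are proportional to the elasticities.
Buyer share = εs/(εs + |εd|) = 3.1/(3.1 + 0.9) = 0.775; seller share = |εd|/(εs + |εd|) = 0.225.
So producers capture 0.225 of the subsidy.

Producer share = 0.225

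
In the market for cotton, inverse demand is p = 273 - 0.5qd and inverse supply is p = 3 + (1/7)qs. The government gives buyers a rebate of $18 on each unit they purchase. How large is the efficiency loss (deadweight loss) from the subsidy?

Pre-subsidy: 273 - 0.5q = 3 + (1/7)q gives q* = 420 and p* = 63.
With the rebate, buyers effectively pay pb = ps − 18, where ps is the price sellers receive.
On the curves, pb = 273 - 0.5q and ps = 3 + (1/7)q; the wedge ps − pb = 18 gives 3 + (1/7)q − (273 - 0.5q) = 18, so q' = 448.
Then pb = 273 − 0.5·448 = 49 and ps = 3 + (1/7)·448 = 67.
The subsidy expands output by 448 − 420 = 28 past the efficient level; on those units the gap between marginal cost and willingness to pay runs from 0 up to 18.
DWL = ½ × 18 × 28 = 252.

Deadweight loss = $252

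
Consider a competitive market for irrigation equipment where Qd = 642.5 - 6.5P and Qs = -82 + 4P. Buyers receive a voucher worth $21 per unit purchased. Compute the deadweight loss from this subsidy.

Deadweight loss = $546

Pre-subsidy: 642.5 - 6.5P = -82 + 4P gives P* = 69, Q* = 194.
With the rebate, buyers effectively pay Pb = Ps − 21, where Ps is the price sellers receive.
Demand in terms of Ps becomes Qd = 642.5 − 6.5(Ps − 21) = 779 - 6.5Ps. Setting this equal to supply: 779 - 6.5Ps = -82 + 4Ps, so Ps = 82.
Buyers pay Pb = 82 − 21 = 61; Q' = -82 + 4·82 = 246.
The subsidy expands output by 246 − 194 = 52 past the efficient level; on those units the gap between marginal cost and willingness to pay runs from 0 up to 21.
DWL = ½ × 21 × 52 = 546.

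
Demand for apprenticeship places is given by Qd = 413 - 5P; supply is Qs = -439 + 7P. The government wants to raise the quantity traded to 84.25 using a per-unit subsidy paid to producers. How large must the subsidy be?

Required subsidy s = 9 per unit

At Q = 84.25, invert demand for the buyer price: Pb = (413 − 84.25)/5 = 65.75; invert supply for the seller price: Ps = (84.25 − (-439))/7 = 74.75.
The subsidy must fill the gap: s = Ps − Pb = 74.75 − 65.75 = 9.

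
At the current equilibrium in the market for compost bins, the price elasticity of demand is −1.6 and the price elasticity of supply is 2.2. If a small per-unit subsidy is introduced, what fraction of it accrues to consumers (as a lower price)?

Consumer share = 11/19

For a small subsidy around the equilibrium, the benefit split depends on the relative slopes, which at a point are proportional to the elasticities.
Buyer share = εs/(εs + |εd|) = 2.2/(2.2 + 1.6) = 11/19; seller share = |εd|/(εs + |εd|) = 8/19.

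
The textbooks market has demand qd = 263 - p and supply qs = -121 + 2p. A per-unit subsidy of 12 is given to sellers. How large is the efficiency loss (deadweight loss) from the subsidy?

Deadweight loss = 48

Pre-subsidy: 263 - p = -121 + 2p gives p* = 128, q* = 135.
With the subsidy, sellers receive ps = pb + 12 for each unit, where pb is the price buyers pay.
Supply in terms of pb becomes qs = -121 + 2(pb + 12) = -97 + 2pb. Setting this equal to demand: 263 - pb = -97 + 2pb, so pb = 120.
Sellers receive ps = 120 + 12 = 132; q' = 263 − 1·120 = 143.
The subsidy expands output by 143 − 135 = 8 past the efficient level; on those units the gap between marginal cost and willingness to pay runs from 0 up to 12.
DWL = ½ × 12 × 8 = 48.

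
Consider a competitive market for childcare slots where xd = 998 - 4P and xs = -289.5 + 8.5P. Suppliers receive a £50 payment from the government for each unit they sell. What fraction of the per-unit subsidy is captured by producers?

Producer share = 0.32

Pre-subsidy: 998 - 4P = -289.5 + 8.5P gives P* = 103, x* = 586.
With the subsidy, sellers receive Ps = Pb + 50 for each unit, where Pb is the price buyers pay.
Supply in terms of Pb becomes xs = -289.5 + 8.5(Pb + 50) = 135.5 + 8.5Pb. Setting this equal to demand: 998 - 4Pb = 135.5 + 8.5Pb, so Pb = 69.
Sellers receive Ps = 69 + 50 = 119; x' = 998 − 4·69 = 722.
Buyers' price falls by P* − Pb = 103 − 69 = 34; sellers' price rises by Ps − P* = 119 − 103 = 16.
So producers capture 16/50 = 0.32 of each unit of subsidy.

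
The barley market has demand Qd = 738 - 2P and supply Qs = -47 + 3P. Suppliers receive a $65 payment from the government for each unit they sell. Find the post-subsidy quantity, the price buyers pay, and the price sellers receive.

Q' = 502; buyers pay $118; sellers receive $183

Pre-subsidy: 738 - 2P = -47 + 3P gives P* = 157, Q* = 424.
With the subsidy, sellers receive Ps = Pb + 65 for each unit, where Pb is the price buyers pay.
Supply in terms of Pb becomes Qs = -47 + 3(Pb + 65) = 148 + 3Pb. Setting this equal to demand: 738 - 2Pb = 148 + 3Pb, so Pb = 118.
Sellers receive Ps = 118 + 65 = 183; Q' = 738 − 2·118 = 502.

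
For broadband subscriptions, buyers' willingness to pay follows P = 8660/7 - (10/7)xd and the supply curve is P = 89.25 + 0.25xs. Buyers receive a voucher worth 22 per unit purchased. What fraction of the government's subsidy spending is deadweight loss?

DWL / government spending = 308/32757

Pre-subsidy: 8660/7 - (10/7)x = 89.25 + 0.25x gives x* = 32141/47 and P* = 12230/47.
With the rebate, buyers effectively pay Pb = Ps − 22, where Ps is the price sellers receive.
On the curves, Pb = 8660/7 - (10/7)x and Ps = 89.25 + 0.25x; the wedge Ps − Pb = 22 gives 89.25 + 0.25x − (8660/7 - (10/7)x) = 22, so x' = 32757/47.
Then Pb = 8660/7 − (10/7)·(32757/47) = 11350/47 and Ps = 89.25 + 0.25·(32757/47) = 12384/47.
ΔCS = ½(32141/47 + 32757/47)(12230/47 − 11350/47) = 28555120/2209; ΔPS = ½(32141/47 + 32757/47)(12384/47 − 12230/47) = 4997146/2209.
Government spending = 22 × 32757/47 = 720654/47.
DWL = ½ × 22 × (32757/47 − 32141/47) = 6776/47; fraction = (6776/47) / (720654/47) = 308/32757.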